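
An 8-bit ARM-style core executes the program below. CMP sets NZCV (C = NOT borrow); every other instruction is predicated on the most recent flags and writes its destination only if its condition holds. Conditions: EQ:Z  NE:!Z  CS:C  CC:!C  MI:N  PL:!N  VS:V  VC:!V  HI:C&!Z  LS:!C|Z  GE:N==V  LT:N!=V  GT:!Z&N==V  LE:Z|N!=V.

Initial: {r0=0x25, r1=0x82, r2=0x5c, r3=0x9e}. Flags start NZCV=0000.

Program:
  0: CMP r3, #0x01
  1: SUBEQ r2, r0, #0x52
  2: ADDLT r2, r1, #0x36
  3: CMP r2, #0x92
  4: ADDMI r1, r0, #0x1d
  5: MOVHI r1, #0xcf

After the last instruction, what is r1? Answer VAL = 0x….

0: ✓ CMP  NZCV=1010
1: · SUBEQ
2: ✓ ADDLT  r2←0xb8
3: ✓ CMP  NZCV=0010
4: · ADDMI
5: ✓ MOVHI  r1←0xcf

VAL = 0xcf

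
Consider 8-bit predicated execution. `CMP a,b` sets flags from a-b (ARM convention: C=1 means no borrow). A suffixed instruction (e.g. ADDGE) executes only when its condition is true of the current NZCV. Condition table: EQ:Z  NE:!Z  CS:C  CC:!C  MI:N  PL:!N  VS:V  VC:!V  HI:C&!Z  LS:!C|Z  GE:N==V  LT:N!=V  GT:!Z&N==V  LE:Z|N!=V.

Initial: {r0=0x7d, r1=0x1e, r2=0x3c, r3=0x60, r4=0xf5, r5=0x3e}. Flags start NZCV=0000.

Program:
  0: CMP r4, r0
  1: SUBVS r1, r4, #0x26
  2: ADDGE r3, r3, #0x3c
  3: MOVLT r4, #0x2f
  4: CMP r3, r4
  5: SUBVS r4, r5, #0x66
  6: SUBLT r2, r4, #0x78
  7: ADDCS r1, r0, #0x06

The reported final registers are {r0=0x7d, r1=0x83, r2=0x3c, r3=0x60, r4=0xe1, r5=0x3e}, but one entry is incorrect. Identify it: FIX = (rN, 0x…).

[0] flags=0011 → (cmp)
[1] flags=0011 VS?T → r1=0xcf
[2] flags=0011 GE?F → skip
[3] flags=0011 LT?T → r4=0x2f
[4] flags=0010 → (cmp)
[5] flags=0010 VS?F → skip
[6] flags=0010 LT?F → skip
[7] flags=0010 CS?T → r1=0x83

FIX = (r4, 0x2f)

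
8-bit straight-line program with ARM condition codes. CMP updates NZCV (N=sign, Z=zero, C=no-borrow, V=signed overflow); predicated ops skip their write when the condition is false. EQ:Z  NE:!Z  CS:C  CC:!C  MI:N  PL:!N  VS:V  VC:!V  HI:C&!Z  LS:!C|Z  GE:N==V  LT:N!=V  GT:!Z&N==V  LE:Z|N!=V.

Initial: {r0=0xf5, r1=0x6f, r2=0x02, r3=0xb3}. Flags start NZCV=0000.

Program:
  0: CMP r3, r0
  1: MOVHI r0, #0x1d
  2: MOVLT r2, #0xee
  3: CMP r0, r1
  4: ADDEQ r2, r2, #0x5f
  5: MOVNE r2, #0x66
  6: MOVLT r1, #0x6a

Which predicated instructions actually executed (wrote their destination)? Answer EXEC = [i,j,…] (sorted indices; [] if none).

EXEC = [2,5,6]

[0] flags=1000 → (cmp)
[1] flags=1000 HI?F → skip
[2] flags=1000 LT?T → r2=0xee
[3] flags=1010 → (cmp)
[4] flags=1010 EQ?F → skip
[5] flags=1010 NE?T → r2=0x66
[6] flags=1010 LT?T → r1=0x6a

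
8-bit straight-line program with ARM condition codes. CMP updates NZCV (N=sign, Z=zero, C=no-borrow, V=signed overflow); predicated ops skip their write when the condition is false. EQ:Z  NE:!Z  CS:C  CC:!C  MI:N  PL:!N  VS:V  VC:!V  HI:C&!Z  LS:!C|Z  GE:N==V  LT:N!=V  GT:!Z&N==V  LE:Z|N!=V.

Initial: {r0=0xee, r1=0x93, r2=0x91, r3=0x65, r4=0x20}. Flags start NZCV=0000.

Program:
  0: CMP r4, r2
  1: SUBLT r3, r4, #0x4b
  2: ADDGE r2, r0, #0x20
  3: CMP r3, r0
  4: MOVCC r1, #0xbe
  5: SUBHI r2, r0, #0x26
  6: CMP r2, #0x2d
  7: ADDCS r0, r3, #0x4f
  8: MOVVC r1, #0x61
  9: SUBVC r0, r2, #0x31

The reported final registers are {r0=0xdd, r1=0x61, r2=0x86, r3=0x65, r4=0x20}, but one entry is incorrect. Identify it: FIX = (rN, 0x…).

0: ✓ CMP  NZCV=1001
1: · SUBLT
2: ✓ ADDGE  r2←0x0e
3: ✓ CMP  NZCV=0000
4: ✓ MOVCC  r1←0xbe
5: · SUBHI
6: ✓ CMP  NZCV=1000
7: · ADDCS
8: ✓ MOVVC  r1←0x61
9: ✓ SUBVC  r0←0xdd

FIX = (r2, 0x0e)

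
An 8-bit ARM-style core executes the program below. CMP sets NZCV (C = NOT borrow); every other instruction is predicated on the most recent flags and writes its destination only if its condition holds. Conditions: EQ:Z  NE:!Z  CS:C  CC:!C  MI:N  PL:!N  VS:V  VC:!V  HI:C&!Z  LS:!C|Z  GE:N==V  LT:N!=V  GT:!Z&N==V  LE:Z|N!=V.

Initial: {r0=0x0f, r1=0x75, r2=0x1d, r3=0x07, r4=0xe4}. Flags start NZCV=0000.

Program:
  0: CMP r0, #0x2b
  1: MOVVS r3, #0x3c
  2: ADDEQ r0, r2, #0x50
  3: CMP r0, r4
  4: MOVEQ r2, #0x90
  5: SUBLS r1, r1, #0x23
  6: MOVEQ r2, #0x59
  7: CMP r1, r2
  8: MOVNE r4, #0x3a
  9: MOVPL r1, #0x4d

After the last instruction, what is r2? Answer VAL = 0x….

VAL = 0x1d

[0] flags=1000 → (cmp)
[1] flags=1000 VS?F → skip
[2] flags=1000 EQ?F → skip
[3] flags=0000 → (cmp)
[4] flags=0000 EQ?F → skip
[5] flags=0000 LS?T → r1=0x52
[6] flags=0000 EQ?F → skip
[7] flags=0010 → (cmp)
[8] flags=0010 NE?T → r4=0x3a
[9] flags=0010 PL?T → r1=0x4d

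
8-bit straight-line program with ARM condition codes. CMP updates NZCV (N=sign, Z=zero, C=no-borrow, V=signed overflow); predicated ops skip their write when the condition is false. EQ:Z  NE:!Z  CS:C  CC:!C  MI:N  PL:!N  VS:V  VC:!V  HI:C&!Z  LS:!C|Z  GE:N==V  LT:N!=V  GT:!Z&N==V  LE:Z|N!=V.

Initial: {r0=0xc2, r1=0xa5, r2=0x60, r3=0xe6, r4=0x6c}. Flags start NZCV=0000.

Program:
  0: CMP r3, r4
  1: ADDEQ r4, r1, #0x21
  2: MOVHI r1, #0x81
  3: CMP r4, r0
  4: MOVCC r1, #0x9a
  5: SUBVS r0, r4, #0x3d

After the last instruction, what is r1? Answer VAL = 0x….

[0] flags=0011 → (cmp)
[1] flags=0011 EQ?F → skip
[2] flags=0011 HI?T → r1=0x81
[3] flags=1001 → (cmp)
[4] flags=1001 CC?T → r1=0x9a
[5] flags=1001 VS?T → r0=0x2f

VAL = 0x9a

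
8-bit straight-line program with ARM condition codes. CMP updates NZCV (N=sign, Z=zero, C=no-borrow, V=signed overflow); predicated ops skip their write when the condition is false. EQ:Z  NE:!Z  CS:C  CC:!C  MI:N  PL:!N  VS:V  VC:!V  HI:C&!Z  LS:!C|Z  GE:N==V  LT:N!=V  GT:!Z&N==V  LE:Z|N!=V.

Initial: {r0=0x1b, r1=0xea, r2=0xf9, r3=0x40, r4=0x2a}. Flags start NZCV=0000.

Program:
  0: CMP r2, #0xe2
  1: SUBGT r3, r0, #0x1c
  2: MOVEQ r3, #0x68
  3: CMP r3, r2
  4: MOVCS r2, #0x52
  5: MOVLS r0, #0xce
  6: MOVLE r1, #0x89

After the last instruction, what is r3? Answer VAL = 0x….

VAL = 0xff

0: ✓ CMP  NZCV=0010
1: ✓ SUBGT  r3←0xff
2: · MOVEQ
3: ✓ CMP  NZCV=0010
4: ✓ MOVCS  r2←0x52
5: · MOVLS
6: · MOVLE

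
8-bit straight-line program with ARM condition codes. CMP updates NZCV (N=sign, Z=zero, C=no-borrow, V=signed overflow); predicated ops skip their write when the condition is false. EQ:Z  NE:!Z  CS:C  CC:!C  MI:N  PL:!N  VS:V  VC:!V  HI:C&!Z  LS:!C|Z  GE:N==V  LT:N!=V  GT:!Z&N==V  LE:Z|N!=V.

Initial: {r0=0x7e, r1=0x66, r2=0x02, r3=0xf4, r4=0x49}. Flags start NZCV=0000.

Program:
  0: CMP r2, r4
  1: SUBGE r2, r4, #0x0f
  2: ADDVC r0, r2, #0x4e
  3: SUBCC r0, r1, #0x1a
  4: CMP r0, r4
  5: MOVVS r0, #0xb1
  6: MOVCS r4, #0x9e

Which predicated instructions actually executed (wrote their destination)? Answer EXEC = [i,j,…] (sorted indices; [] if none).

EXEC = [2,3,6]

[0] flags=1000 → (cmp)
[1] flags=1000 GE?F → skip
[2] flags=1000 VC?T → r0=0x50
[3] flags=1000 CC?T → r0=0x4c
[4] flags=0010 → (cmp)
[5] flags=0010 VS?F → skip
[6] flags=0010 CS?T → r4=0x9e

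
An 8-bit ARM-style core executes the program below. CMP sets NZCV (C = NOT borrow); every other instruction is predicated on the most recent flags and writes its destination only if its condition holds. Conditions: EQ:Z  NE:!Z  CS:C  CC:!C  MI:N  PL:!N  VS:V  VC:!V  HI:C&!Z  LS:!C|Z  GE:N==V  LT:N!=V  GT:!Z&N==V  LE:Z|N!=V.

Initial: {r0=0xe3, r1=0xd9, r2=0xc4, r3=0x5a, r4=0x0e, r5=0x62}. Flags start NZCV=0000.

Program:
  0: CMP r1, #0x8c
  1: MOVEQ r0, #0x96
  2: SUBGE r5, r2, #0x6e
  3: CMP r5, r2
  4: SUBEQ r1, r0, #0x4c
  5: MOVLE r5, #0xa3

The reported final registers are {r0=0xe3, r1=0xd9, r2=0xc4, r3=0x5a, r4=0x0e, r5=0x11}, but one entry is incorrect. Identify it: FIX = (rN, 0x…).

FIX = (r5, 0x56)

0: ✓ CMP  NZCV=0010
1: · MOVEQ
2: ✓ SUBGE  r5←0x56
3: ✓ CMP  NZCV=1001
4: · SUBEQ
5: · MOVLE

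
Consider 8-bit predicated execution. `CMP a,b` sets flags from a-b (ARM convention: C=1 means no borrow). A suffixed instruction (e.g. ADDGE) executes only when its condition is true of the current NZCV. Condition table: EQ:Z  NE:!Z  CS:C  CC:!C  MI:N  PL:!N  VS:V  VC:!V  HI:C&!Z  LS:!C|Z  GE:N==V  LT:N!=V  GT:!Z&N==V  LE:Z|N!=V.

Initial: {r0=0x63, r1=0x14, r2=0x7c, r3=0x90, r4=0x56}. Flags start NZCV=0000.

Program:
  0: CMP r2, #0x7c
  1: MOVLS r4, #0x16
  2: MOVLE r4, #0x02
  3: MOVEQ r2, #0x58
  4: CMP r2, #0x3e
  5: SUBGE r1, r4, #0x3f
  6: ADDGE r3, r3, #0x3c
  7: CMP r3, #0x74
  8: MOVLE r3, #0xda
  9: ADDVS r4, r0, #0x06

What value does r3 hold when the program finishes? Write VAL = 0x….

VAL = 0xda

[0] flags=0110 → (cmp)
[1] flags=0110 LS?T → r4=0x16
[2] flags=0110 LE?T → r4=0x02
[3] flags=0110 EQ?T → r2=0x58
[4] flags=0010 → (cmp)
[5] flags=0010 GE?T → r1=0xc3
[6] flags=0010 GE?T → r3=0xcc
[7] flags=0011 → (cmp)
[8] flags=0011 LE?T → r3=0xda
[9] flags=0011 VS?T → r4=0x69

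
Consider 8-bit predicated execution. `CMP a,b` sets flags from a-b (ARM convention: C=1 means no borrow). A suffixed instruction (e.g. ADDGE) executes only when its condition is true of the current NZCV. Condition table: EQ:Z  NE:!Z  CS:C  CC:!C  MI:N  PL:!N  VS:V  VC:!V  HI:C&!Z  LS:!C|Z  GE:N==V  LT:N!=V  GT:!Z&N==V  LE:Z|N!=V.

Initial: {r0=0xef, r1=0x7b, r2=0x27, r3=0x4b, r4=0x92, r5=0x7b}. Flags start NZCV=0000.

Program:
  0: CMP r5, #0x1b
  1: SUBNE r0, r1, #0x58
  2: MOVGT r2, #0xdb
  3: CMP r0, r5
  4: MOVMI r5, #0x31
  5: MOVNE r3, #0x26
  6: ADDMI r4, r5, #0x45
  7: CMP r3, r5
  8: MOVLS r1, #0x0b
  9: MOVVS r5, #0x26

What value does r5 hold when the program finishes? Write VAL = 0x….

[0] flags=0010 → (cmp)
[1] flags=0010 NE?T → r0=0x23
[2] flags=0010 GT?T → r2=0xdb
[3] flags=1000 → (cmp)
[4] flags=1000 MI?T → r5=0x31
[5] flags=1000 NE?T → r3=0x26
[6] flags=1000 MI?T → r4=0x76
[7] flags=1000 → (cmp)
[8] flags=1000 LS?T → r1=0x0b
[9] flags=1000 VS?F → skip

VAL = 0x31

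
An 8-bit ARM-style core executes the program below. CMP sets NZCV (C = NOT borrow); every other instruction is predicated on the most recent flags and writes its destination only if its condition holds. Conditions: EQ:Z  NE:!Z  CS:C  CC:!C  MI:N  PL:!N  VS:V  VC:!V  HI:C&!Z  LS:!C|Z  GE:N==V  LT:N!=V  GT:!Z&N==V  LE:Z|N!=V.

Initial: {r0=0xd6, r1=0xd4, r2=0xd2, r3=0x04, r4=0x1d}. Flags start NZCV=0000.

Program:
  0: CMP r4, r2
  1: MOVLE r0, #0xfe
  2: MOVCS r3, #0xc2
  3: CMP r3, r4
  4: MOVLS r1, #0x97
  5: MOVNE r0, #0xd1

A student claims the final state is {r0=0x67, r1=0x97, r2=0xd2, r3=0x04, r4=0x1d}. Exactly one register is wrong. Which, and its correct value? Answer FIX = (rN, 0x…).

[0] flags=0000 → (cmp)
[1] flags=0000 LE?F → skip
[2] flags=0000 CS?F → skip
[3] flags=1000 → (cmp)
[4] flags=1000 LS?T → r1=0x97
[5] flags=1000 NE?T → r0=0xd1

FIX = (r0, 0xd1)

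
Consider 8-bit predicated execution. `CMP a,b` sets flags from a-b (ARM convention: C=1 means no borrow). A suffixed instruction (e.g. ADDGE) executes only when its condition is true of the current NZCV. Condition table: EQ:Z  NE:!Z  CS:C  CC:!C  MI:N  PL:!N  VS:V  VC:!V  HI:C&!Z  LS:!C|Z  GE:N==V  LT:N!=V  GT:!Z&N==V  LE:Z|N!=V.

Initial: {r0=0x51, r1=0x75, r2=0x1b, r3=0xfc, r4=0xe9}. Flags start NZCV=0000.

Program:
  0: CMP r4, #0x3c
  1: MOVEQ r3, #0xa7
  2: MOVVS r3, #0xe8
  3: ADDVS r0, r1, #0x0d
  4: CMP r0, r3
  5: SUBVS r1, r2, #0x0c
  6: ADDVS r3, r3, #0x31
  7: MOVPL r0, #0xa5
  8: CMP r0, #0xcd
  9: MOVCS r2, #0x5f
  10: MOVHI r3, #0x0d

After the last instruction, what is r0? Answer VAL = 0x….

0: ✓ CMP  NZCV=1010
1: · MOVEQ
2: · MOVVS
3: · ADDVS
4: ✓ CMP  NZCV=0000
5: · SUBVS
6: · ADDVS
7: ✓ MOVPL  r0←0xa5
8: ✓ CMP  NZCV=1000
9: · MOVCS
10: · MOVHI

VAL = 0xa5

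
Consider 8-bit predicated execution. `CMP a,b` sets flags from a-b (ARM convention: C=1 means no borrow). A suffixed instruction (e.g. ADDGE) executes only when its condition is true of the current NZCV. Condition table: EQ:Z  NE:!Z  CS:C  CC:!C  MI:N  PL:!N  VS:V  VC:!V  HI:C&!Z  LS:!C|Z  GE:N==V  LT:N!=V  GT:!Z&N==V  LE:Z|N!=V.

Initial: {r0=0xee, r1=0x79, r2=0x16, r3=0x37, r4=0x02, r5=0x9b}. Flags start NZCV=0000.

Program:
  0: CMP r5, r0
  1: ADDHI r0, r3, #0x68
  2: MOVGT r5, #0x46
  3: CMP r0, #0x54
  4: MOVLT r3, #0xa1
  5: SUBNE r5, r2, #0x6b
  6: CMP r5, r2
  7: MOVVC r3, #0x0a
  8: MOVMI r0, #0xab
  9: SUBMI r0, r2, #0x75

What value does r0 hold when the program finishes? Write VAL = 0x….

VAL = 0xa1

0: ✓ CMP  NZCV=1000
1: · ADDHI
2: · MOVGT
3: ✓ CMP  NZCV=1010
4: ✓ MOVLT  r3←0xa1
5: ✓ SUBNE  r5←0xab
6: ✓ CMP  NZCV=1010
7: ✓ MOVVC  r3←0x0a
8: ✓ MOVMI  r0←0xab
9: ✓ SUBMI  r0←0xa1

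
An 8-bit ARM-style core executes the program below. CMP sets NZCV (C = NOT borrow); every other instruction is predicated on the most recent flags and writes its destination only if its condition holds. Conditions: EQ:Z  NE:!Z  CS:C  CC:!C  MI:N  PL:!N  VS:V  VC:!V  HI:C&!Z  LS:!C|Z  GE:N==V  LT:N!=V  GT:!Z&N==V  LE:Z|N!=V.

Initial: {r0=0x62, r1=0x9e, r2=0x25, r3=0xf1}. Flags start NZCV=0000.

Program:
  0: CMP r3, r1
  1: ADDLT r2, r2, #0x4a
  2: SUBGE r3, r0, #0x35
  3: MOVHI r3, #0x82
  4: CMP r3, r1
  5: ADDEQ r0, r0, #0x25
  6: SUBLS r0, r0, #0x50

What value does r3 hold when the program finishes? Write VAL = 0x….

0: ✓ CMP  NZCV=0010
1: · ADDLT
2: ✓ SUBGE  r3←0x2d
3: ✓ MOVHI  r3←0x82
4: ✓ CMP  NZCV=1000
5: · ADDEQ
6: ✓ SUBLS  r0←0x12

VAL = 0x82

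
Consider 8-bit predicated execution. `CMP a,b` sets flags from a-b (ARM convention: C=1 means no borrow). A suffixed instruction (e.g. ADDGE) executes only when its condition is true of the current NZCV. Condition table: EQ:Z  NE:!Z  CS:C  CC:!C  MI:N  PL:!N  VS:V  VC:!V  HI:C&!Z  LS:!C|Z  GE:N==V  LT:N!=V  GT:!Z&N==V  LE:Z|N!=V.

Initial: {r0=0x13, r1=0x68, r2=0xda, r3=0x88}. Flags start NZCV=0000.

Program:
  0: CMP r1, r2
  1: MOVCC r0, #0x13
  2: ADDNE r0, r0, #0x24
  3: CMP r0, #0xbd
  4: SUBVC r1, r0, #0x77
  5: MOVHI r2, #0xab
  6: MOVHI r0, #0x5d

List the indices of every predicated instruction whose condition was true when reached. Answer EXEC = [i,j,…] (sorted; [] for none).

0: ✓ CMP  NZCV=1001
1: ✓ MOVCC  r0←0x13
2: ✓ ADDNE  r0←0x37
3: ✓ CMP  NZCV=0000
4: ✓ SUBVC  r1←0xc0
5: · MOVHI
6: · MOVHI

EXEC = [1,2,4]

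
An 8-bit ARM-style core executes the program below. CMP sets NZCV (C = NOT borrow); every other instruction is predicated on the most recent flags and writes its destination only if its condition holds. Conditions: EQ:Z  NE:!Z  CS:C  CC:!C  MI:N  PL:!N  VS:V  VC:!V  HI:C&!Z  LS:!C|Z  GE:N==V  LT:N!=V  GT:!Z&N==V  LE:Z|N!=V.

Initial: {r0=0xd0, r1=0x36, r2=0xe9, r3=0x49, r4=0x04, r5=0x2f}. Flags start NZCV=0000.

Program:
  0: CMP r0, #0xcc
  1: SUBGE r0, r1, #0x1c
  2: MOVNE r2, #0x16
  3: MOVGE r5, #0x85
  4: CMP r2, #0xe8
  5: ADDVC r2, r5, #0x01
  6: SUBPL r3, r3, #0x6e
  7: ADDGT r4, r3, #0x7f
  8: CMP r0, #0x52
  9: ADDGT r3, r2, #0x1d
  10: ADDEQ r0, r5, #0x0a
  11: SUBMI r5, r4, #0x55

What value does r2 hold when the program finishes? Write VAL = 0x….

VAL = 0x86

0: ✓ CMP  NZCV=0010
1: ✓ SUBGE  r0←0x1a
2: ✓ MOVNE  r2←0x16
3: ✓ MOVGE  r5←0x85
4: ✓ CMP  NZCV=0000
5: ✓ ADDVC  r2←0x86
6: ✓ SUBPL  r3←0xdb
7: ✓ ADDGT  r4←0x5a
8: ✓ CMP  NZCV=1000
9: · ADDGT
10: · ADDEQ
11: ✓ SUBMI  r5←0x05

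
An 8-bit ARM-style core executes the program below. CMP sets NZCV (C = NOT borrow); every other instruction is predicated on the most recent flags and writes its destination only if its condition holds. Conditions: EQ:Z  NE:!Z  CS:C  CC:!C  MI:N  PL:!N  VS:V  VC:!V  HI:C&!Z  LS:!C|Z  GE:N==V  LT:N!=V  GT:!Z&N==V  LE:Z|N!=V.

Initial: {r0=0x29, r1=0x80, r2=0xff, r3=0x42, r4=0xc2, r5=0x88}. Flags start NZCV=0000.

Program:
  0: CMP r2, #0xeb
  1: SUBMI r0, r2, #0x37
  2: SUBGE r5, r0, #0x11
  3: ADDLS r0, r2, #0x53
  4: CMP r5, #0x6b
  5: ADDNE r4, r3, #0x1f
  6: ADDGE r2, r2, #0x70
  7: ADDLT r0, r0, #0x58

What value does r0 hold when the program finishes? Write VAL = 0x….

VAL = 0x81

[0] flags=0010 → (cmp)
[1] flags=0010 MI?F → skip
[2] flags=0010 GE?T → r5=0x18
[3] flags=0010 LS?F → skip
[4] flags=1000 → (cmp)
[5] flags=1000 NE?T → r4=0x61
[6] flags=1000 GE?F → skip
[7] flags=1000 LT?T → r0=0x81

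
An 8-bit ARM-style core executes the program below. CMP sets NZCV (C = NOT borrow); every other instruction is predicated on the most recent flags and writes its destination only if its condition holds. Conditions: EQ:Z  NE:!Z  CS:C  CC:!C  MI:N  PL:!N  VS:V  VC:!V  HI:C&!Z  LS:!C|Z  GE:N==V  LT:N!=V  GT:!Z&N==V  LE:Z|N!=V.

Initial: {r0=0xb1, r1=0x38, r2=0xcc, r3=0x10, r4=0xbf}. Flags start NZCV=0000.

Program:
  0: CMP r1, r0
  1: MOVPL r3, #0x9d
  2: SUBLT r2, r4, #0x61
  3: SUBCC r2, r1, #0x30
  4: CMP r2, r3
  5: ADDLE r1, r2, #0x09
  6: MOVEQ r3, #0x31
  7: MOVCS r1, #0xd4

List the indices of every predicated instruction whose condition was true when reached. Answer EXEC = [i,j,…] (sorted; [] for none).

EXEC = [3,5]

0: ✓ CMP  NZCV=1001
1: · MOVPL
2: · SUBLT
3: ✓ SUBCC  r2←0x08
4: ✓ CMP  NZCV=1000
5: ✓ ADDLE  r1←0x11
6: · MOVEQ
7: · MOVCS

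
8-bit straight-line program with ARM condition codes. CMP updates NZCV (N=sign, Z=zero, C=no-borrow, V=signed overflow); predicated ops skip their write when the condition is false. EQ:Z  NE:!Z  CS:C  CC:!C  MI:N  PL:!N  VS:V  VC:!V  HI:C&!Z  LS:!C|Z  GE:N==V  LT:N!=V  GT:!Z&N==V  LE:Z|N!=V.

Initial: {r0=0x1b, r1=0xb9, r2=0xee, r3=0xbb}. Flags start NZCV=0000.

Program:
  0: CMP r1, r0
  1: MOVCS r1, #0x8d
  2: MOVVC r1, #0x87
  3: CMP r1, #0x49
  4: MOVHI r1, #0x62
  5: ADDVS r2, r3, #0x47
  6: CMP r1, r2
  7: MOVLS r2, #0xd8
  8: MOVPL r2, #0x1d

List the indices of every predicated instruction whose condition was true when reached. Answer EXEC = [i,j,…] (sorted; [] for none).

[0] flags=1010 → (cmp)
[1] flags=1010 CS?T → r1=0x8d
[2] flags=1010 VC?T → r1=0x87
[3] flags=0011 → (cmp)
[4] flags=0011 HI?T → r1=0x62
[5] flags=0011 VS?T → r2=0x02
[6] flags=0010 → (cmp)
[7] flags=0010 LS?F → skip
[8] flags=0010 PL?T → r2=0x1d

EXEC = [1,2,4,5,8]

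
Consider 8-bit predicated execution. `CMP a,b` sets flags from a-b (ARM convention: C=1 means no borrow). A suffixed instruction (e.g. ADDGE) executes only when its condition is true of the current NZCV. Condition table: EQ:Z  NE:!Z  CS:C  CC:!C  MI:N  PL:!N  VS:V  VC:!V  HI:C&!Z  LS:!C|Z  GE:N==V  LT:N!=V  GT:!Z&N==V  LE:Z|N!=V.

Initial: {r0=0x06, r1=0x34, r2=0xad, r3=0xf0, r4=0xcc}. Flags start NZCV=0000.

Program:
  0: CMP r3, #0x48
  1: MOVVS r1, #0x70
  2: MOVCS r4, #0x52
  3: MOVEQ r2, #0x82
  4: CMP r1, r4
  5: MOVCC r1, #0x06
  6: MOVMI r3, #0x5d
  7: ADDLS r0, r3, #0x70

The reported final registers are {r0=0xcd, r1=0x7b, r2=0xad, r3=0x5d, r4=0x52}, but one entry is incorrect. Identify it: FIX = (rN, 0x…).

FIX = (r1, 0x06)

[0] flags=1010 → (cmp)
[1] flags=1010 VS?F → skip
[2] flags=1010 CS?T → r4=0x52
[3] flags=1010 EQ?F → skip
[4] flags=1000 → (cmp)
[5] flags=1000 CC?T → r1=0x06
[6] flags=1000 MI?T → r3=0x5d
[7] flags=1000 LS?T → r0=0xcd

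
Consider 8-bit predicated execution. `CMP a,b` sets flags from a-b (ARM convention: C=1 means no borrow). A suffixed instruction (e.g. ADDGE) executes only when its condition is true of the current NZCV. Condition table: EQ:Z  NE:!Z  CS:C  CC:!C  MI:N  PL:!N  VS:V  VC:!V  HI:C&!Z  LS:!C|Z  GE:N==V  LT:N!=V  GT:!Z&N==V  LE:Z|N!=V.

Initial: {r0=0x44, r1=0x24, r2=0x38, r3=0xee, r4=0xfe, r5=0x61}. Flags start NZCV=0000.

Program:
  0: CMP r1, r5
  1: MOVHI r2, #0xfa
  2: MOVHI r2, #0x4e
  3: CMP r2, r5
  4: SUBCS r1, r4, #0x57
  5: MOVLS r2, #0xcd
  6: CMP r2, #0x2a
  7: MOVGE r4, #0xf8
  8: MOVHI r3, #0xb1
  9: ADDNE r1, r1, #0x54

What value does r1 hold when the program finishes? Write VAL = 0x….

[0] flags=1000 → (cmp)
[1] flags=1000 HI?F → skip
[2] flags=1000 HI?F → skip
[3] flags=1000 → (cmp)
[4] flags=1000 CS?F → skip
[5] flags=1000 LS?T → r2=0xcd
[6] flags=1010 → (cmp)
[7] flags=1010 GE?F → skip
[8] flags=1010 HI?T → r3=0xb1
[9] flags=1010 NE?T → r1=0x78

VAL = 0x78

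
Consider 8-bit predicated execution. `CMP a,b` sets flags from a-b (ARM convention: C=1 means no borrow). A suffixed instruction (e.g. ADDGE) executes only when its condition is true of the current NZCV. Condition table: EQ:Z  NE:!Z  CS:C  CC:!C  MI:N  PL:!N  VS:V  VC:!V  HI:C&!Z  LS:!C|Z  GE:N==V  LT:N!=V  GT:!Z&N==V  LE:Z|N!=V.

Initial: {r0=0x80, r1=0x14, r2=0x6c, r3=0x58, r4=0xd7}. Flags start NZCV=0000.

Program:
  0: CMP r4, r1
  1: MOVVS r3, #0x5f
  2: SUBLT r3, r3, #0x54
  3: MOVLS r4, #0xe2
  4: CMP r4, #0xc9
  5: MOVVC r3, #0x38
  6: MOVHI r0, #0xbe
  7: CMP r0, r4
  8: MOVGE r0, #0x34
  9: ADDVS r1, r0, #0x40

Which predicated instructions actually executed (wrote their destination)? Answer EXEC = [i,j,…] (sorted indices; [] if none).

[0] flags=1010 → (cmp)
[1] flags=1010 VS?F → skip
[2] flags=1010 LT?T → r3=0x04
[3] flags=1010 LS?F → skip
[4] flags=0010 → (cmp)
[5] flags=0010 VC?T → r3=0x38
[6] flags=0010 HI?T → r0=0xbe
[7] flags=1000 → (cmp)
[8] flags=1000 GE?F → skip
[9] flags=1000 VS?F → skip

EXEC = [2,5,6]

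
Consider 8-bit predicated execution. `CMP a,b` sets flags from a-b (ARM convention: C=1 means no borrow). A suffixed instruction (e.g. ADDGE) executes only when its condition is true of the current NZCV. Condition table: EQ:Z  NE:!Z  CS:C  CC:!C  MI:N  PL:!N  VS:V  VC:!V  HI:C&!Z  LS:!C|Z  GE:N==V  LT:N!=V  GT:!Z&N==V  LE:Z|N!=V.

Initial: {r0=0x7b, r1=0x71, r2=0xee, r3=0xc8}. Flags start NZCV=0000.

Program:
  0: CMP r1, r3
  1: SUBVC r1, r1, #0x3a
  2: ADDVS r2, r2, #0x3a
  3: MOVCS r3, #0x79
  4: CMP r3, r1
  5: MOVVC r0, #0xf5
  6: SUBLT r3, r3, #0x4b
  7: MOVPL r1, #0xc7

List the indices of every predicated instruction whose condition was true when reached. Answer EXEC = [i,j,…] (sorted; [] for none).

[0] flags=1001 → (cmp)
[1] flags=1001 VC?F → skip
[2] flags=1001 VS?T → r2=0x28
[3] flags=1001 CS?F → skip
[4] flags=0011 → (cmp)
[5] flags=0011 VC?F → skip
[6] flags=0011 LT?T → r3=0x7d
[7] flags=0011 PL?T → r1=0xc7

EXEC = [2,6,7]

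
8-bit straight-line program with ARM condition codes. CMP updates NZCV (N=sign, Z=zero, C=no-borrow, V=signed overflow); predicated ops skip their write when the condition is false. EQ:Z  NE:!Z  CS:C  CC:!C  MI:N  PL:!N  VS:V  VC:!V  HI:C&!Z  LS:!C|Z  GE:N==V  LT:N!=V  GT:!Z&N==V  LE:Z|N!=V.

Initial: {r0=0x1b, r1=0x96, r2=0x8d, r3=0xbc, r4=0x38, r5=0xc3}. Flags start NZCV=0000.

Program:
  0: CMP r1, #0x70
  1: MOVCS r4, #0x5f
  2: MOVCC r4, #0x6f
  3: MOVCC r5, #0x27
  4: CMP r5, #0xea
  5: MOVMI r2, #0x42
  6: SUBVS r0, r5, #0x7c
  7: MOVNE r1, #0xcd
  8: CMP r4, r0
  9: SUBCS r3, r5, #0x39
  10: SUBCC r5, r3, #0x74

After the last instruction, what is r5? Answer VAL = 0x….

0: ✓ CMP  NZCV=0011
1: ✓ MOVCS  r4←0x5f
2: · MOVCC
3: · MOVCC
4: ✓ CMP  NZCV=1000
5: ✓ MOVMI  r2←0x42
6: · SUBVS
7: ✓ MOVNE  r1←0xcd
8: ✓ CMP  NZCV=0010
9: ✓ SUBCS  r3←0x8a
10: · SUBCC

VAL = 0xc3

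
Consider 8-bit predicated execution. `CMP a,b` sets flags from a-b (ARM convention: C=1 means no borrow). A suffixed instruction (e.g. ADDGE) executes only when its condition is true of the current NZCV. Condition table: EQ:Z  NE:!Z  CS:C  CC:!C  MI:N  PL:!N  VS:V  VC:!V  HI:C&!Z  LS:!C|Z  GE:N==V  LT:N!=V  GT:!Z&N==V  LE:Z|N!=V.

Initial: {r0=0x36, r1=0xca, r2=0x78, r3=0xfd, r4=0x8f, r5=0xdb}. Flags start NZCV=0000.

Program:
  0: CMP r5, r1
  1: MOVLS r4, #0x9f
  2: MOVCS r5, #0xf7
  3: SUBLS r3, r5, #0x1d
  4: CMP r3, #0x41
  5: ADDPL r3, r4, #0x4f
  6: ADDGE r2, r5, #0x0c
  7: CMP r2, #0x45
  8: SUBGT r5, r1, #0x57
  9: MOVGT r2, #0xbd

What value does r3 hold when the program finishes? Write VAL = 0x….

VAL = 0xfd

0: ✓ CMP  NZCV=0010
1: · MOVLS
2: ✓ MOVCS  r5←0xf7
3: · SUBLS
4: ✓ CMP  NZCV=1010
5: · ADDPL
6: · ADDGE
7: ✓ CMP  NZCV=0010
8: ✓ SUBGT  r5←0x73
9: ✓ MOVGT  r2←0xbd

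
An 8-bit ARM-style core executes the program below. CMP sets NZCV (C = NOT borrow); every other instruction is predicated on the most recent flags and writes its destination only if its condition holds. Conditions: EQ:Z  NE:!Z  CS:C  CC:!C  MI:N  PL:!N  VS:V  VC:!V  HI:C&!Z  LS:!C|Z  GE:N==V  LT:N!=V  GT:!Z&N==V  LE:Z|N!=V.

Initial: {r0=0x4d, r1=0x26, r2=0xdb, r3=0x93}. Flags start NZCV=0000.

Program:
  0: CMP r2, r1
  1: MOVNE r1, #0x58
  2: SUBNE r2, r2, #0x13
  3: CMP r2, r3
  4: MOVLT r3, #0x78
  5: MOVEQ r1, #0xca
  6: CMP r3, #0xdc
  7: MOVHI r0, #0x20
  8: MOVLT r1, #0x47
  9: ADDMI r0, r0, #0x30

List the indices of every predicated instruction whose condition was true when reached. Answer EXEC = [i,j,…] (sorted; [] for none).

[0] flags=1010 → (cmp)
[1] flags=1010 NE?T → r1=0x58
[2] flags=1010 NE?T → r2=0xc8
[3] flags=0010 → (cmp)
[4] flags=0010 LT?F → skip
[5] flags=0010 EQ?F → skip
[6] flags=1000 → (cmp)
[7] flags=1000 HI?F → skip
[8] flags=1000 LT?T → r1=0x47
[9] flags=1000 MI?T → r0=0x7d

EXEC = [1,2,8,9]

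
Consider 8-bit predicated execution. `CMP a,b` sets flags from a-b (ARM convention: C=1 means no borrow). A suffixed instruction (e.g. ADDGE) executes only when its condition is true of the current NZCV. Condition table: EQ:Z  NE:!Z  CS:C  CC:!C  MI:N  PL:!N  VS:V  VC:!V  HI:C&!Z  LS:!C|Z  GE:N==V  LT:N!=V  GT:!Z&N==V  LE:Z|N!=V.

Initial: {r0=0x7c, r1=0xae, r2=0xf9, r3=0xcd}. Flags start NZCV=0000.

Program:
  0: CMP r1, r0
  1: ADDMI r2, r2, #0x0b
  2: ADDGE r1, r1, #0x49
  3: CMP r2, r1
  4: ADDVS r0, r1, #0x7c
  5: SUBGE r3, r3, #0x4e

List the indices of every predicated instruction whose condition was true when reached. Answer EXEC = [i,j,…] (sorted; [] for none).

EXEC = [5]

0: ✓ CMP  NZCV=0011
1: · ADDMI
2: · ADDGE
3: ✓ CMP  NZCV=0010
4: · ADDVS
5: ✓ SUBGE  r3←0x7f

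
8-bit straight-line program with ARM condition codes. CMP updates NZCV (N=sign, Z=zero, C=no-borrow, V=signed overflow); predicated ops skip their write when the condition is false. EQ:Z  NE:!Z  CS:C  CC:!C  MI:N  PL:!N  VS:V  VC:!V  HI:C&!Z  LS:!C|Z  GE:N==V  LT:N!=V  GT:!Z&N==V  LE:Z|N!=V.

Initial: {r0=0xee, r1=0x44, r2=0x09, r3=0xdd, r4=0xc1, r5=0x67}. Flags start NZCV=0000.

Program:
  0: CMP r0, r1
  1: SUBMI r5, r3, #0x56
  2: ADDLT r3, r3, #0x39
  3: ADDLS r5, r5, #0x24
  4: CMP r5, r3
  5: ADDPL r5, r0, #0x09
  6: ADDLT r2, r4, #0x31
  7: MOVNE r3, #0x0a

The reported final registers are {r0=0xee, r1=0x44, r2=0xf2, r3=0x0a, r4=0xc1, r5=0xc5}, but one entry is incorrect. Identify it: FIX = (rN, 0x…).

FIX = (r5, 0xf7)

[0] flags=1010 → (cmp)
[1] flags=1010 MI?T → r5=0x87
[2] flags=1010 LT?T → r3=0x16
[3] flags=1010 LS?F → skip
[4] flags=0011 → (cmp)
[5] flags=0011 PL?T → r5=0xf7
[6] flags=0011 LT?T → r2=0xf2
[7] flags=0011 NE?T → r3=0x0a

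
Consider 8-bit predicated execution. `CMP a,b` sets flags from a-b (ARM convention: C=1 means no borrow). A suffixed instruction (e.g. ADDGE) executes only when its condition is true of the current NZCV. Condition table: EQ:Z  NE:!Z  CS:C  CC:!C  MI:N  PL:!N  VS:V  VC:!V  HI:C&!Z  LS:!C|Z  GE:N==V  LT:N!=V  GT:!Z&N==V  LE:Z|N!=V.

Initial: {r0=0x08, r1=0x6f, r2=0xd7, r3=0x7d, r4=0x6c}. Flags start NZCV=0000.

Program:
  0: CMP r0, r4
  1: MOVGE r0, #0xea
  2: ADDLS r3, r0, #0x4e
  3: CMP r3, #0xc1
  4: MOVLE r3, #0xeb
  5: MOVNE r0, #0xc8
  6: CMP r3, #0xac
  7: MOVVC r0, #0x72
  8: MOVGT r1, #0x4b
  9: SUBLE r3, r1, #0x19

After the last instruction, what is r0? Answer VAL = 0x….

[0] flags=1000 → (cmp)
[1] flags=1000 GE?F → skip
[2] flags=1000 LS?T → r3=0x56
[3] flags=1001 → (cmp)
[4] flags=1001 LE?F → skip
[5] flags=1001 NE?T → r0=0xc8
[6] flags=1001 → (cmp)
[7] flags=1001 VC?F → skip
[8] flags=1001 GT?T → r1=0x4b
[9] flags=1001 LE?F → skip

VAL = 0xc8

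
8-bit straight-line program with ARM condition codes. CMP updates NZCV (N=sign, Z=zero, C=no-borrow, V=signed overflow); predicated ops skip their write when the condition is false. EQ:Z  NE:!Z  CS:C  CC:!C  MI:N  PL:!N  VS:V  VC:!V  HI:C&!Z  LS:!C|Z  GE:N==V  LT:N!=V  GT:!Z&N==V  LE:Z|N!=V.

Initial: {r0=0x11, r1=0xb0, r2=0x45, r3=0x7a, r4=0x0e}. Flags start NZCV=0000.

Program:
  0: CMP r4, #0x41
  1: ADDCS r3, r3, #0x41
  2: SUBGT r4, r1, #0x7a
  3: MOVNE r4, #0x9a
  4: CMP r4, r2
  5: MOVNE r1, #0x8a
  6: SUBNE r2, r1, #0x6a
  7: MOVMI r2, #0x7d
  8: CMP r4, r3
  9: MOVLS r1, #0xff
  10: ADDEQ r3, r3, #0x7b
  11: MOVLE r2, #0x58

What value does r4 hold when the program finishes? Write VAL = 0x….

0: ✓ CMP  NZCV=1000
1: · ADDCS
2: · SUBGT
3: ✓ MOVNE  r4←0x9a
4: ✓ CMP  NZCV=0011
5: ✓ MOVNE  r1←0x8a
6: ✓ SUBNE  r2←0x20
7: · MOVMI
8: ✓ CMP  NZCV=0011
9: · MOVLS
10: · ADDEQ
11: ✓ MOVLE  r2←0x58

VAL = 0x9a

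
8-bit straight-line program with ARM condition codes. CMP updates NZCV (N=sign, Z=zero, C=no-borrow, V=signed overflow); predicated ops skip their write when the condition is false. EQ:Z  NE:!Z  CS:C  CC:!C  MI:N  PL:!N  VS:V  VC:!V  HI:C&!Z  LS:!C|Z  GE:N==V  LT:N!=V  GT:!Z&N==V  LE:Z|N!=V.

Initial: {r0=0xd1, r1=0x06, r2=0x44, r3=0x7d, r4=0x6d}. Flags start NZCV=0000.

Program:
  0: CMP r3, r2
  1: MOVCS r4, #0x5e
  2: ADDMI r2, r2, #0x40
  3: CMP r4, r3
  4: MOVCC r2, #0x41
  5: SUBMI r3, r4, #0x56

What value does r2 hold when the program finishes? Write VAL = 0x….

0: ✓ CMP  NZCV=0010
1: ✓ MOVCS  r4←0x5e
2: · ADDMI
3: ✓ CMP  NZCV=1000
4: ✓ MOVCC  r2←0x41
5: ✓ SUBMI  r3←0x08

VAL = 0x41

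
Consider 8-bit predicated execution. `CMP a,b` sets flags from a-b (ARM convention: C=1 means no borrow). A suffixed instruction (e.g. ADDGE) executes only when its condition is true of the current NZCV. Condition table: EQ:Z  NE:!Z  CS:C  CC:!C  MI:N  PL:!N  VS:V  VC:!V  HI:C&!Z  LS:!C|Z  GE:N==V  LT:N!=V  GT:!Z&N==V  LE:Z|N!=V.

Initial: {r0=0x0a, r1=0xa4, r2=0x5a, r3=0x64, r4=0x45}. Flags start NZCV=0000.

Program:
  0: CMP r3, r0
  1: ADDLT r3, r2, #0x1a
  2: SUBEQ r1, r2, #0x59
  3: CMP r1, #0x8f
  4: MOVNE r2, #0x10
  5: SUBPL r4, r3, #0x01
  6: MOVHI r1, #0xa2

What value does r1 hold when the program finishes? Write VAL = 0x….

0: ✓ CMP  NZCV=0010
1: · ADDLT
2: · SUBEQ
3: ✓ CMP  NZCV=0010
4: ✓ MOVNE  r2←0x10
5: ✓ SUBPL  r4←0x63
6: ✓ MOVHI  r1←0xa2

VAL = 0xa2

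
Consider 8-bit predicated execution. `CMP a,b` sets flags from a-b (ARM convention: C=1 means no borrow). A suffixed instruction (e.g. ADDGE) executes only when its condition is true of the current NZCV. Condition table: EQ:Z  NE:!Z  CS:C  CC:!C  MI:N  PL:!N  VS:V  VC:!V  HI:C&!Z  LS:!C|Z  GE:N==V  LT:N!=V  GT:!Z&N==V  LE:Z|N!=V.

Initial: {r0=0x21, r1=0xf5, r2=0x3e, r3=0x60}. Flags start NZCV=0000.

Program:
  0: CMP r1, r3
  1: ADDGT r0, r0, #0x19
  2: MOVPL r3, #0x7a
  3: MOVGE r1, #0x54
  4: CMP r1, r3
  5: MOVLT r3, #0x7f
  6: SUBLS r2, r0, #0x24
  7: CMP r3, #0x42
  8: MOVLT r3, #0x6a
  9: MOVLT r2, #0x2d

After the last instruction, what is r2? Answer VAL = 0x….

0: ✓ CMP  NZCV=1010
1: · ADDGT
2: · MOVPL
3: · MOVGE
4: ✓ CMP  NZCV=1010
5: ✓ MOVLT  r3←0x7f
6: · SUBLS
7: ✓ CMP  NZCV=0010
8: · MOVLT
9: · MOVLT

VAL = 0x3e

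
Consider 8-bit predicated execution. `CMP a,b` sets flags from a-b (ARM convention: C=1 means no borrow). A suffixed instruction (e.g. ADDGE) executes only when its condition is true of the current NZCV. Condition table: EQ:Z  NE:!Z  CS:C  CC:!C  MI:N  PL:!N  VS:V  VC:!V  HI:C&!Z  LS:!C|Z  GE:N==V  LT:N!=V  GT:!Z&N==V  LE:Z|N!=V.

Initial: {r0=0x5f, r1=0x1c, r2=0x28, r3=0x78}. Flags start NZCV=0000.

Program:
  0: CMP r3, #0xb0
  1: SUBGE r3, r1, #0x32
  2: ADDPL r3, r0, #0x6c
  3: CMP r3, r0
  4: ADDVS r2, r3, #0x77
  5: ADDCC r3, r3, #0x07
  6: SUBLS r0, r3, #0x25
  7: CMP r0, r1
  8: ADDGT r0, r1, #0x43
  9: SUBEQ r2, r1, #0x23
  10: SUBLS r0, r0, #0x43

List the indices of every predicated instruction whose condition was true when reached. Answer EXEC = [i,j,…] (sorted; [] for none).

0: ✓ CMP  NZCV=1001
1: ✓ SUBGE  r3←0xea
2: · ADDPL
3: ✓ CMP  NZCV=1010
4: · ADDVS
5: · ADDCC
6: · SUBLS
7: ✓ CMP  NZCV=0010
8: ✓ ADDGT  r0←0x5f
9: · SUBEQ
10: · SUBLS

EXEC = [1,8]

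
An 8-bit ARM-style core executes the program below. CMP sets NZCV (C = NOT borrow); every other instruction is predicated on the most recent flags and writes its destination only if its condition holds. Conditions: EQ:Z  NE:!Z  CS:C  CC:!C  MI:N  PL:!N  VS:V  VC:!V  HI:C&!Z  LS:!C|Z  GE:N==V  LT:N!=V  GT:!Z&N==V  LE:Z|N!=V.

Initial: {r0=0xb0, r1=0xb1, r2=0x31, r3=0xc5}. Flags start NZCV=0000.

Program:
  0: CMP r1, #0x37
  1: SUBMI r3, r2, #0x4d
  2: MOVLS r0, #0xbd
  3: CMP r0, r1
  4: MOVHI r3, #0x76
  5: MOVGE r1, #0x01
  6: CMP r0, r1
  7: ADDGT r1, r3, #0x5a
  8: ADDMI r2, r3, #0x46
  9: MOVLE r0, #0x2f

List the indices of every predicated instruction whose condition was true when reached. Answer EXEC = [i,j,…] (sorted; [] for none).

EXEC = [8,9]

0: ✓ CMP  NZCV=0011
1: · SUBMI
2: · MOVLS
3: ✓ CMP  NZCV=1000
4: · MOVHI
5: · MOVGE
6: ✓ CMP  NZCV=1000
7: · ADDGT
8: ✓ ADDMI  r2←0x0b
9: ✓ MOVLE  r0←0x2f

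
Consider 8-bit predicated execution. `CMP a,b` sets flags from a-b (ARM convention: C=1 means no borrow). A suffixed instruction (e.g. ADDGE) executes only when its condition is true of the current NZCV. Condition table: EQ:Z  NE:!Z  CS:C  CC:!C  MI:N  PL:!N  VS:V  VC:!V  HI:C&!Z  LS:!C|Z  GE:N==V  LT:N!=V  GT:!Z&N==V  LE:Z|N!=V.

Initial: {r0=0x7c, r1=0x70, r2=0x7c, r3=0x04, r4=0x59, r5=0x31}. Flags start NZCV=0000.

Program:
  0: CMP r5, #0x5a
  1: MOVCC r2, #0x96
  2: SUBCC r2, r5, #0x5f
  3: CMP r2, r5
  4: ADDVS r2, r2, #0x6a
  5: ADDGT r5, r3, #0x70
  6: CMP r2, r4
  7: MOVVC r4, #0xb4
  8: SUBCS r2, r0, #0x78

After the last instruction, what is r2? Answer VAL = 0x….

[0] flags=1000 → (cmp)
[1] flags=1000 CC?T → r2=0x96
[2] flags=1000 CC?T → r2=0xd2
[3] flags=1010 → (cmp)
[4] flags=1010 VS?F → skip
[5] flags=1010 GT?F → skip
[6] flags=0011 → (cmp)
[7] flags=0011 VC?F → skip
[8] flags=0011 CS?T → r2=0x04

VAL = 0x04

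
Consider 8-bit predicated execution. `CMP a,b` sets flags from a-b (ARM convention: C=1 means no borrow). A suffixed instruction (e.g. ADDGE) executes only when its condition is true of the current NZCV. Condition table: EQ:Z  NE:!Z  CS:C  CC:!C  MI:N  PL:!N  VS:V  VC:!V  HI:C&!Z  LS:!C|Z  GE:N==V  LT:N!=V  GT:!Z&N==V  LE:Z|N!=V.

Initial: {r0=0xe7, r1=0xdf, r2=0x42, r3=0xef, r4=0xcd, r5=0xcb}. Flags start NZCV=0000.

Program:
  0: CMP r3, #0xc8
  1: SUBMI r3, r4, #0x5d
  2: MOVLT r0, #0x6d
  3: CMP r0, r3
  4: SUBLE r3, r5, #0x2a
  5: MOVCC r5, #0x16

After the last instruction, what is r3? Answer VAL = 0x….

VAL = 0xa1

[0] flags=0010 → (cmp)
[1] flags=0010 MI?F → skip
[2] flags=0010 LT?F → skip
[3] flags=1000 → (cmp)
[4] flags=1000 LE?T → r3=0xa1
[5] flags=1000 CC?T → r5=0x16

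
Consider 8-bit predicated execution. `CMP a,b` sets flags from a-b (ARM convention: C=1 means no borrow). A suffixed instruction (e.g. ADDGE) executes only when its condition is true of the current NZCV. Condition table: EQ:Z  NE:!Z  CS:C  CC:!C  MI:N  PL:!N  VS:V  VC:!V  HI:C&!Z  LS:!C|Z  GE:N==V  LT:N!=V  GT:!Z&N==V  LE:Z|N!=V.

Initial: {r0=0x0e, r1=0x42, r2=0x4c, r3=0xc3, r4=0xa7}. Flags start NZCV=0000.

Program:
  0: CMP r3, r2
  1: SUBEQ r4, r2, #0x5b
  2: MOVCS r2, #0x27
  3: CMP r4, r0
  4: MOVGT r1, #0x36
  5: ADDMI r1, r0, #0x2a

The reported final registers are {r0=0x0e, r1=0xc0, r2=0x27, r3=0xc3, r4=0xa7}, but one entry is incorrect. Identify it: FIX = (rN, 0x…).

0: ✓ CMP  NZCV=0011
1: · SUBEQ
2: ✓ MOVCS  r2←0x27
3: ✓ CMP  NZCV=1010
4: · MOVGT
5: ✓ ADDMI  r1←0x38

FIX = (r1, 0x38)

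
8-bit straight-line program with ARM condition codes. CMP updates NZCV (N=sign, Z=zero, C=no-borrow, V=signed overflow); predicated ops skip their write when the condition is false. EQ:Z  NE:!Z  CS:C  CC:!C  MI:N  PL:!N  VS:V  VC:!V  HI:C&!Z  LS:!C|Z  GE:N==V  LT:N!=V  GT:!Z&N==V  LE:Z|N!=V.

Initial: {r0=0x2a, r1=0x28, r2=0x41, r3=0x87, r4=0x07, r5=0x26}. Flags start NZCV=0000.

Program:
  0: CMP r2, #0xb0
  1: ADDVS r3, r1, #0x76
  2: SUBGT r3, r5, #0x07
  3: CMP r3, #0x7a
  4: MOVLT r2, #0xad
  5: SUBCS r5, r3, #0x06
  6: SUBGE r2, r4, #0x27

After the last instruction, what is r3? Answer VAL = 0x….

[0] flags=1001 → (cmp)
[1] flags=1001 VS?T → r3=0x9e
[2] flags=1001 GT?T → r3=0x1f
[3] flags=1000 → (cmp)
[4] flags=1000 LT?T → r2=0xad
[5] flags=1000 CS?F → skip
[6] flags=1000 GE?F → skip

VAL = 0x1f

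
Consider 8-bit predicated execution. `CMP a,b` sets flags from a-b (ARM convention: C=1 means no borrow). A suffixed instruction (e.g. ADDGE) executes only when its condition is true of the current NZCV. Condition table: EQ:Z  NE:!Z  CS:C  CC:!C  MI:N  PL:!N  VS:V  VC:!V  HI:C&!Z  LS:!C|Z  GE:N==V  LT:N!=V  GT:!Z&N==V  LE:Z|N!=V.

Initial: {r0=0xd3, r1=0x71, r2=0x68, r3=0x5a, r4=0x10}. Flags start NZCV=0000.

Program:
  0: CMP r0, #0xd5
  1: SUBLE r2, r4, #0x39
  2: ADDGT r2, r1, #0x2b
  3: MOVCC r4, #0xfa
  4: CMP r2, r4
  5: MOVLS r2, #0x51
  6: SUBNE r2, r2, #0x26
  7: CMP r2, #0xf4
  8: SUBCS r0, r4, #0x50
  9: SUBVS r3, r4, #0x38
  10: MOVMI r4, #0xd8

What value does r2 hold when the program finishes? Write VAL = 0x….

[0] flags=1000 → (cmp)
[1] flags=1000 LE?T → r2=0xd7
[2] flags=1000 GT?F → skip
[3] flags=1000 CC?T → r4=0xfa
[4] flags=1000 → (cmp)
[5] flags=1000 LS?T → r2=0x51
[6] flags=1000 NE?T → r2=0x2b
[7] flags=0000 → (cmp)
[8] flags=0000 CS?F → skip
[9] flags=0000 VS?F → skip
[10] flags=0000 MI?F → skip

VAL = 0x2b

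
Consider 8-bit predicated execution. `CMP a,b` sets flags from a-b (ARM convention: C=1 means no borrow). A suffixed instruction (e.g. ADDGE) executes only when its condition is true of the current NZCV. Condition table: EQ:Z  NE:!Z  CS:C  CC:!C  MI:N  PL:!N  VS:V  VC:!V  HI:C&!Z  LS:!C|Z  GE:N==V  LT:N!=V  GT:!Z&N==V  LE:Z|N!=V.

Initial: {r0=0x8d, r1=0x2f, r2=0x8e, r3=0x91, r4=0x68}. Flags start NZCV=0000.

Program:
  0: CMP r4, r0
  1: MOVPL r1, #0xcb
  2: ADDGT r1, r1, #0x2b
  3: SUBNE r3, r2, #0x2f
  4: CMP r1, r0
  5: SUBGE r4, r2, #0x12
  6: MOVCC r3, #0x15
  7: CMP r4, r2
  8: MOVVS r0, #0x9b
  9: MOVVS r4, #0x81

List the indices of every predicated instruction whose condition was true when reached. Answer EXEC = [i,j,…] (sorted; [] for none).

EXEC = [2,3,5,6,8,9]

0: ✓ CMP  NZCV=1001
1: · MOVPL
2: ✓ ADDGT  r1←0x5a
3: ✓ SUBNE  r3←0x5f
4: ✓ CMP  NZCV=1001
5: ✓ SUBGE  r4←0x7c
6: ✓ MOVCC  r3←0x15
7: ✓ CMP  NZCV=1001
8: ✓ MOVVS  r0←0x9b
9: ✓ MOVVS  r4←0x81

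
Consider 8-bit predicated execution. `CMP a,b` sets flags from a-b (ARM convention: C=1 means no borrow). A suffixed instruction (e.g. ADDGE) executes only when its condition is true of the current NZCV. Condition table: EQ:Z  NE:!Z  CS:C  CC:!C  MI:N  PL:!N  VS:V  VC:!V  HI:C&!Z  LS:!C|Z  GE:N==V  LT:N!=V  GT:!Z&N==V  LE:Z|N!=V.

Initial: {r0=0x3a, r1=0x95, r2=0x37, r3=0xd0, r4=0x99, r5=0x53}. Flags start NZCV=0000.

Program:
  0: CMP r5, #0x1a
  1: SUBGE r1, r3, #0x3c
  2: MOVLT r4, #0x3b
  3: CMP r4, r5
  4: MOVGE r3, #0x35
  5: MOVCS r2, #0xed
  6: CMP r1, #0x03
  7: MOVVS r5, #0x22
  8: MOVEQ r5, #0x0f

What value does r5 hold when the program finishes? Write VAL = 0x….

0: ✓ CMP  NZCV=0010
1: ✓ SUBGE  r1←0x94
2: · MOVLT
3: ✓ CMP  NZCV=0011
4: · MOVGE
5: ✓ MOVCS  r2←0xed
6: ✓ CMP  NZCV=1010
7: · MOVVS
8: · MOVEQ

VAL = 0x53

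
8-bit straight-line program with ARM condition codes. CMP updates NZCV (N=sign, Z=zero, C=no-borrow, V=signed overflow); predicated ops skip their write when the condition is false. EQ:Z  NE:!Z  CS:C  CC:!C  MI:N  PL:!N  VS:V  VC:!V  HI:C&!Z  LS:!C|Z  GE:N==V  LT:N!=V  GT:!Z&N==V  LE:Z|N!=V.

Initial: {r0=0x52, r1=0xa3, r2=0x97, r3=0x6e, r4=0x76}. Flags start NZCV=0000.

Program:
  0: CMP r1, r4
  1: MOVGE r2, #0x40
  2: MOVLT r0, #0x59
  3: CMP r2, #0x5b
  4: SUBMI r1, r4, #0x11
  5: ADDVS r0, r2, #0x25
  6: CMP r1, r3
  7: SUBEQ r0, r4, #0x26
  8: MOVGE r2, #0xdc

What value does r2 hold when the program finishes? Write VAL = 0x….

VAL = 0x97

[0] flags=0011 → (cmp)
[1] flags=0011 GE?F → skip
[2] flags=0011 LT?T → r0=0x59
[3] flags=0011 → (cmp)
[4] flags=0011 MI?F → skip
[5] flags=0011 VS?T → r0=0xbc
[6] flags=0011 → (cmp)
[7] flags=0011 EQ?F → skip
[8] flags=0011 GE?F → skip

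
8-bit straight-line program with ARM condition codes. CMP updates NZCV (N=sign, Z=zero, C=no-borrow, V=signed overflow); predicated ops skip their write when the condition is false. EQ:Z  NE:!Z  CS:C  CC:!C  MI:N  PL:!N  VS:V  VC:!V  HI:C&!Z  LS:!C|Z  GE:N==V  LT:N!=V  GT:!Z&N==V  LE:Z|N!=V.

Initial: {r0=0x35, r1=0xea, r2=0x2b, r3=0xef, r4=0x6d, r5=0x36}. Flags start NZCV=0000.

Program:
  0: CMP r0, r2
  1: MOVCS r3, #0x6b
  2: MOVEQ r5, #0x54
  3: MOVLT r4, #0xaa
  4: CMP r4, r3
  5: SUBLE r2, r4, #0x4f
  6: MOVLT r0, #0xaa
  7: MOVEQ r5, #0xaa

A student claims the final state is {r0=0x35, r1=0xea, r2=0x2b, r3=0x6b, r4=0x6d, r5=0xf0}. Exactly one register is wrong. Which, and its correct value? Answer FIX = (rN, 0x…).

[0] flags=0010 → (cmp)
[1] flags=0010 CS?T → r3=0x6b
[2] flags=0010 EQ?F → skip
[3] flags=0010 LT?F → skip
[4] flags=0010 → (cmp)
[5] flags=0010 LE?F → skip
[6] flags=0010 LT?F → skip
[7] flags=0010 EQ?F → skip

FIX = (r5, 0x36)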